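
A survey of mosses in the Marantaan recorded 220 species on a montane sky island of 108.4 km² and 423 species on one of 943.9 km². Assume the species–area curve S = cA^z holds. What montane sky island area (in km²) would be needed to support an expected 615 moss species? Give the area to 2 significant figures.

3300 km²

z = ln(423/220) / ln(943.9/108.4) = 0.6537 / 2.1642 = 0.3021
c = 220 / 108.4^0.3021 = 220 / 4.118 = 53.42
A = (615/53.42)^(1/0.3021) ⇒ ln A = ln(11.51)/0.3021 = 8.0890
A = e^8.0890 ≈ 3258 km²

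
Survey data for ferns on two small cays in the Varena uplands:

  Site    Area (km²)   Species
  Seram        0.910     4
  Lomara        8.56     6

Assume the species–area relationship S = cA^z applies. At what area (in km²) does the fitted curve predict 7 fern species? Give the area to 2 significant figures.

20 km²

z = ln(6/4) / ln(8.56/0.91) = 0.4055 / 2.2414 = 0.1809
c = 4 / 0.91^0.1809 = 4 / 0.9831 = 4.069
A = (7/4.069)^(1/0.1809) ⇒ ln A = ln(1.72)/0.1809 = 2.9992
A = e^2.9992 ≈ 20.07 km²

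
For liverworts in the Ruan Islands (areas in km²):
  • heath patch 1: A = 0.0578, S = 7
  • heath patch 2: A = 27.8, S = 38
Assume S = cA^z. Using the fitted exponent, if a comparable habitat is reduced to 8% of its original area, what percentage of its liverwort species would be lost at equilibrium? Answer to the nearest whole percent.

z = ln(38/7) / ln(27.8/0.0578) = 1.6917 / 6.1758 = 0.2739
S_new/S_old = (A_new/A_old)^z = 0.08^0.2739 = exp(0.2739 × -2.5257) = 0.5007
Fraction lost = 1 − 0.5007 = 0.4993

50%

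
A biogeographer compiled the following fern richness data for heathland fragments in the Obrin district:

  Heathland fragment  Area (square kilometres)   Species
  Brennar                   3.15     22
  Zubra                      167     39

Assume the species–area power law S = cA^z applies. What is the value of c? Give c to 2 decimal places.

z = ln(S₂/S₁) / ln(A₂/A₁) = ln(39/22) / ln(167/3.15) = 0.5725 / 3.9706 = 0.1442
c = S₁ / A₁^z = 22 / 3.15^0.1442 = 22 / 1.18 = 18.65

18.65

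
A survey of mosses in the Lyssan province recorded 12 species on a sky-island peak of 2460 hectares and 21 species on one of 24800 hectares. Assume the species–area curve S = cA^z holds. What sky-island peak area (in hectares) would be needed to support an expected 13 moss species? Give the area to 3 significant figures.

z = ln(21/12) / ln(24800/2460) = 0.5596 / 2.3107 = 0.2422
c = 12 / 2460^0.2422 = 12 / 6.626 = 1.811
A = (13/1.811)^(1/0.2422) ⇒ ln A = ln(7.178)/0.2422 = 8.1384
A = e^8.1384 ≈ 3423 hectares

3420 hectares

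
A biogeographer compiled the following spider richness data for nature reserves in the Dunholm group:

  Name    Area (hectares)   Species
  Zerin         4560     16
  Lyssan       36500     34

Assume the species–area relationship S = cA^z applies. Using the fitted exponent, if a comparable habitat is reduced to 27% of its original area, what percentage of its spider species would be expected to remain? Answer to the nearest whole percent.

62%

z = ln(34/16) / ln(36500/4560) = 0.7538 / 2.0800 = 0.3624
S_new/S_old = (A_new/A_old)^z = 0.27^0.3624 = exp(0.3624 × -1.3093) = 0.6222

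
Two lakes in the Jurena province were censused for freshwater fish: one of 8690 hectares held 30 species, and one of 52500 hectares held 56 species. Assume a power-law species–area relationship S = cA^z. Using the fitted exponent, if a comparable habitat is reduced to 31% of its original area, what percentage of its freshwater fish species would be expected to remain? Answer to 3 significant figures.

66.6%

z = ln(56/30) / ln(52500/8690) = 0.6242 / 1.7986 = 0.3470
S_new/S_old = (A_new/A_old)^z = 0.31^0.3470 = exp(0.3470 × -1.1712) = 0.666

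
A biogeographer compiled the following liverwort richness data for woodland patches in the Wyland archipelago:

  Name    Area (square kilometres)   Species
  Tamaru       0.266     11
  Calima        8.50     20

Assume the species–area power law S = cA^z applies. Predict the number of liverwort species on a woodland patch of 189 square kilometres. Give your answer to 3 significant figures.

z = ln(20/11) / ln(8.5/0.266) = 0.5978 / 3.4643 = 0.1726
c = 11 / 0.266^0.1726 = 11 / 0.7957 = 13.82
S₃ = 13.82 × 189^0.1726 = 13.82 × 2.471 ≈ 34.16

34.2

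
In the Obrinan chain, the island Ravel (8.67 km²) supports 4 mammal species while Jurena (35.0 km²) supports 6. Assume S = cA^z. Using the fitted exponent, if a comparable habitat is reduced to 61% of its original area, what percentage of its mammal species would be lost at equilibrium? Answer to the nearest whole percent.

13%

z = ln(6/4) / ln(35/8.67) = 0.4055 / 1.3955 = 0.2906
S_new/S_old = (A_new/A_old)^z = 0.61^0.2906 = exp(0.2906 × -0.4943) = 0.8662
Fraction lost = 1 − 0.8662 = 0.1338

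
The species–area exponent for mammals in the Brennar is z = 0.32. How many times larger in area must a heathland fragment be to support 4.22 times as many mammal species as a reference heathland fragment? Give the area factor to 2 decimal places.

(A₂/A₁)^0.32 = 4.22, so A₂/A₁ = 4.22^(1/0.32) = 4.22^3.125
ln(A₂/A₁) = ln 4.22 / 0.32 = 1.4398 / 0.32 = 4.4995
A₂/A₁ = e^4.4995 ≈ 89.97

89.97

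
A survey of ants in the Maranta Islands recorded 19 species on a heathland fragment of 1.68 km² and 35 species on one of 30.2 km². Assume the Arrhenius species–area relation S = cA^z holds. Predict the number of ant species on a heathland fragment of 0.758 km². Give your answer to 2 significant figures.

z = ln(35/19) / ln(30.2/1.68) = 0.6109 / 2.8890 = 0.2115
c = 19 / 1.68^0.2115 = 19 / 1.116 = 17.03
S₃ = 17.03 × 0.758^0.2115 = 17.03 × 0.9431 ≈ 16.06

16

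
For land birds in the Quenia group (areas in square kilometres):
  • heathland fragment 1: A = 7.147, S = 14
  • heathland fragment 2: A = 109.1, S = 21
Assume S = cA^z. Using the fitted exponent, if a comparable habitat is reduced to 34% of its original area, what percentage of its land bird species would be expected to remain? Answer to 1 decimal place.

85.2%

z = ln(21/14) / ln(109.1/7.147) = 0.4055 / 2.7256 = 0.1488
S_new/S_old = (A_new/A_old)^z = 0.34^0.1488 = exp(0.1488 × -1.0788) = 0.8517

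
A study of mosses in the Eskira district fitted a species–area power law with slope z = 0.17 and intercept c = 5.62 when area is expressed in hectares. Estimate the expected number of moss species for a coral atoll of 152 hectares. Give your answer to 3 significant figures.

S = 5.62 × 152^0.17
ln S = ln 5.62 + 0.17 × ln 152 = 1.7263 + 0.17 × 5.0239 = 2.5804
S = e^2.5804 ≈ 13.2

13.2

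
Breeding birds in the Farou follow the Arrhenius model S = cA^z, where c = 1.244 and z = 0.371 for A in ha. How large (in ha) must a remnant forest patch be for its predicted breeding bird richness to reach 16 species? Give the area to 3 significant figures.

977 ha

16 = 1.244 × A^0.371  ⇒  A^0.371 = 16/1.244 = 12.86
ln A = ln(12.86) / 0.371 = 2.5543 / 0.371 = 6.8848
A = e^6.8848 ≈ 977.3 ha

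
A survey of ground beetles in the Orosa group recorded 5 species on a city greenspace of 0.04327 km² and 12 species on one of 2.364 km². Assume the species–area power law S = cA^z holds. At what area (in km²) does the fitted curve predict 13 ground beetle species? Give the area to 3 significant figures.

z = ln(12/5) / ln(2.364/0.04327) = 0.8755 / 4.0007 = 0.2188
c = 5 / 0.04327^0.2188 = 5 / 0.503 = 9.941
A = (13/9.941)^(1/0.2188) ⇒ ln A = ln(1.308)/0.2188 = 1.2261
A = e^1.2261 ≈ 3.408 km²

3.41 km²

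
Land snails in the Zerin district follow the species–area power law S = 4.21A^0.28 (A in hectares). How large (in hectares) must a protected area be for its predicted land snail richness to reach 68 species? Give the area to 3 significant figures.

20700 hectares

68 = 4.21 × A^0.28  ⇒  A^0.28 = 68/4.21 = 16.15
ln A = ln(16.15) / 0.28 = 2.7820 / 0.28 = 9.9359
A = e^9.9359 ≈ 20658 hectares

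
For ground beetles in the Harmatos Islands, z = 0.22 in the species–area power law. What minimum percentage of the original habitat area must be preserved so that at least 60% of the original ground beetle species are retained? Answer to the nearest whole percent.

10%

Need (A_new/A_old)^0.22 = 0.6, so A_new/A_old = 0.6^(1/0.22) = 0.6^4.545
ln(A_new/A_old) = ln 0.6 / 0.22 = -0.5108 / 0.22 = -2.3219
A_new/A_old = e^-2.3219 ≈ 0.09808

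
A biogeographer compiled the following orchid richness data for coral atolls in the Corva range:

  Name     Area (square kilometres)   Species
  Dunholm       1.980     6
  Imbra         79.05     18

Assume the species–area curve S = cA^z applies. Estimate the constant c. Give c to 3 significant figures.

4.90

z = ln(S₂/S₁) / ln(A₂/A₁) = ln(18/6) / ln(79.05/1.98) = 1.0986 / 3.6870 = 0.2980
c = S₁ / A₁^z = 6 / 1.98^0.2980 = 6 / 1.226 = 4.895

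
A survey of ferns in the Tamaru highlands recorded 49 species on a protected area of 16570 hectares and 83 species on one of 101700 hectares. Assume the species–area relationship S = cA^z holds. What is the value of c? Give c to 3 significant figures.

z = ln(S₂/S₁) / ln(A₂/A₁) = ln(83/49) / ln(101700/16570) = 0.5270 / 1.8144 = 0.2905
c = S₁ / A₁^z = 49 / 16570^0.2905 = 49 / 16.81 = 2.915

2.92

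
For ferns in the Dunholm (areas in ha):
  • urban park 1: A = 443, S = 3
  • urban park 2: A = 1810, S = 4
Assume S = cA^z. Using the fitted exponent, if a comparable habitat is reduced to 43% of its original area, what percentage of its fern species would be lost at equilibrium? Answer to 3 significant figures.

z = ln(4/3) / ln(1810/443) = 0.2877 / 1.4075 = 0.2044
S_new/S_old = (A_new/A_old)^z = 0.43^0.2044 = exp(0.2044 × -0.8440) = 0.8416
Fraction lost = 1 − 0.8416 = 0.1584

15.8%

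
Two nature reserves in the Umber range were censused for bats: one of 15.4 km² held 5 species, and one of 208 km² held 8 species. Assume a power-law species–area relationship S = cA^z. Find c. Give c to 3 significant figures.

3.05

z = ln(S₂/S₁) / ln(A₂/A₁) = ln(8/5) / ln(208/15.4) = 0.4700 / 2.6032 = 0.1806
c = S₁ / A₁^z = 5 / 15.4^0.1806 = 5 / 1.638 = 3.052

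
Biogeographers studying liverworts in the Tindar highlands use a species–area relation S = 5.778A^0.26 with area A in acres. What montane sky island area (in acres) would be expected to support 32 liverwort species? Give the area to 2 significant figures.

720 acres

32 = 5.778 × A^0.26  ⇒  A^0.26 = 32/5.778 = 5.538
ln A = ln(5.538) / 0.26 = 1.7117 / 0.26 = 6.5834
A = e^6.5834 ≈ 723 acres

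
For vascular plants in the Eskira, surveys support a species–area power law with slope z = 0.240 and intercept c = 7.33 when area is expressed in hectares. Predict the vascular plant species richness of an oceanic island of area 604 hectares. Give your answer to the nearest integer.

34 species

S = 7.33 × 604^0.24
ln S = ln 7.33 + 0.24 × ln 604 = 1.9920 + 0.24 × 6.4036 = 3.5288
S = e^3.5288 ≈ 34.08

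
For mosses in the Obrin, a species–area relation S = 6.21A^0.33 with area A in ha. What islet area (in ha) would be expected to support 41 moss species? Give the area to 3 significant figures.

41 = 6.21 × A^0.33  ⇒  A^0.33 = 41/6.21 = 6.602
ln A = ln(6.602) / 0.33 = 1.8874 / 0.33 = 5.7194
A = e^5.7194 ≈ 304.7 ha

305 ha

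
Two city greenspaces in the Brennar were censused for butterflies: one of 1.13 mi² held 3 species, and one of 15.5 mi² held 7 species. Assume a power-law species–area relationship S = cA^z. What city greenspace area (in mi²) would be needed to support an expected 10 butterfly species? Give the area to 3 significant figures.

46.7 mi²

z = ln(7/3) / ln(15.5/1.13) = 0.8473 / 2.6186 = 0.3236
c = 3 / 1.13^0.3236 = 3 / 1.04 = 2.884
A = (10/2.884)^(1/0.3236) ⇒ ln A = ln(3.468)/0.3236 = 3.8432
A = e^3.8432 ≈ 46.67 mi²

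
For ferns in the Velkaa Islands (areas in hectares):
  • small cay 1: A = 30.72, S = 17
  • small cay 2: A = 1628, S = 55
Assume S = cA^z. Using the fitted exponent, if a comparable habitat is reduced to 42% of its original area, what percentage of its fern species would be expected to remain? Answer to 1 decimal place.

z = ln(55/17) / ln(1628/30.72) = 1.1741 / 3.9702 = 0.2957
S_new/S_old = (A_new/A_old)^z = 0.42^0.2957 = exp(0.2957 × -0.8675) = 0.7737

77.4%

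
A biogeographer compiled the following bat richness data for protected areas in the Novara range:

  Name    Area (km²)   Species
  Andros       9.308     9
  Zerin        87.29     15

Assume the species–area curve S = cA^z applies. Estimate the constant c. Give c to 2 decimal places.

z = ln(S₂/S₁) / ln(A₂/A₁) = ln(15/9) / ln(87.29/9.308) = 0.5108 / 2.2384 = 0.2282
c = S₁ / A₁^z = 9 / 9.308^0.2282 = 9 / 1.664 = 5.409

5.41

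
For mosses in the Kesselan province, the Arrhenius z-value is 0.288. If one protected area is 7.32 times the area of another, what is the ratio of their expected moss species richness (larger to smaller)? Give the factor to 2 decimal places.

S₂/S₁ = (A₂/A₁)^z = 7.32^0.288
ln(S₂/S₁) = 0.288 × ln 7.32 = 0.288 × 1.9906 = 0.5733
S₂/S₁ = e^0.5733 ≈ 1.774

1.77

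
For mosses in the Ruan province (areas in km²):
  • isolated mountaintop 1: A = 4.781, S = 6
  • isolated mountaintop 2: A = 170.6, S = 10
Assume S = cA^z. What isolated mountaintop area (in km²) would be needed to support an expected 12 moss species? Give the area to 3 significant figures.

611 km²

z = ln(10/6) / ln(170.6/4.781) = 0.5108 / 3.5747 = 0.1429
c = 6 / 4.781^0.1429 = 6 / 1.251 = 4.798
A = (12/4.798)^(1/0.1429) ⇒ ln A = ln(2.501)/0.1429 = 6.4152
A = e^6.4152 ≈ 611 km²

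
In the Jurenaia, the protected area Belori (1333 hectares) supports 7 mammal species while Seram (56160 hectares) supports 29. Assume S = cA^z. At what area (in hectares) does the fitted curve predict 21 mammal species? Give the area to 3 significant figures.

z = ln(29/7) / ln(56160/1333) = 1.4214 / 3.7408 = 0.3800
c = 7 / 1333^0.3800 = 7 / 15.39 = 0.4547
A = (21/0.4547)^(1/0.3800) ⇒ ln A = ln(46.18)/0.3800 = 10.0865
A = e^10.0865 ≈ 24016 hectares

24000 hectares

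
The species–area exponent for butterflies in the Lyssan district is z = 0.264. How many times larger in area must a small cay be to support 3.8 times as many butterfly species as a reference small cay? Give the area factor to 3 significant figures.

157

(A₂/A₁)^0.264 = 3.8, so A₂/A₁ = 3.8^(1/0.264) = 3.8^3.788
ln(A₂/A₁) = ln 3.8 / 0.264 = 1.3350 / 0.264 = 5.0568
A₂/A₁ = e^5.0568 ≈ 157.1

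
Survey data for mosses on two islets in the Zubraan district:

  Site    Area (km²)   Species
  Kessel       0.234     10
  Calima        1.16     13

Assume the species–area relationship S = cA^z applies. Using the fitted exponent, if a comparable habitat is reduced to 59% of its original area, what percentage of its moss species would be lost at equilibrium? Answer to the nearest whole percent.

z = ln(13/10) / ln(1.16/0.234) = 0.2624 / 1.6009 = 0.1639
S_new/S_old = (A_new/A_old)^z = 0.59^0.1639 = exp(0.1639 × -0.5276) = 0.9172
Fraction lost = 1 − 0.9172 = 0.08284

8%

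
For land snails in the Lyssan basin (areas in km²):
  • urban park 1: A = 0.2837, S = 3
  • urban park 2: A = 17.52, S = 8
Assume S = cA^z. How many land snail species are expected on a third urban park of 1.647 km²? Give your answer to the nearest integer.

z = ln(8/3) / ln(17.52/0.2837) = 0.9808 / 4.1232 = 0.2379
c = 3 / 0.2837^0.2379 = 3 / 0.741 = 4.048
S₃ = 4.048 × 1.647^0.2379 = 4.048 × 1.126 ≈ 4.559

5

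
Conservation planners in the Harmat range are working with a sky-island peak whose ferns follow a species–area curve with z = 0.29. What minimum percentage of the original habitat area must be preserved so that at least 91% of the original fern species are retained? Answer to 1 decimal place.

72.2%

Need (A_new/A_old)^0.29 = 0.91, so A_new/A_old = 0.91^(1/0.29) = 0.91^3.448
ln(A_new/A_old) = ln 0.91 / 0.29 = -0.0943 / 0.29 = -0.3252
A_new/A_old = e^-0.3252 ≈ 0.7224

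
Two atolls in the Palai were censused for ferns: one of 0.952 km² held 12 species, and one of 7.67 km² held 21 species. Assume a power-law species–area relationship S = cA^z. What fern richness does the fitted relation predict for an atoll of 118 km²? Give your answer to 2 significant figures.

44

z = ln(21/12) / ln(7.67/0.952) = 0.5596 / 2.0865 = 0.2682
c = 12 / 0.952^0.2682 = 12 / 0.9869 = 12.16
S₃ = 12.16 × 118^0.2682 = 12.16 × 3.595 ≈ 43.71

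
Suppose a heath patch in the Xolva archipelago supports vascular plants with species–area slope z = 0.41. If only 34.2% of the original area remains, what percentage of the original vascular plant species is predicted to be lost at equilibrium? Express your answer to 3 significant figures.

35.6%

S_new/S_old = (A_new/A_old)^z = 0.342^0.41
= exp(0.41 × ln 0.342) = exp(0.41 × -1.0729) = exp(-0.4399) ≈ 0.6441
Fraction lost = 1 − 0.6441 = 0.3559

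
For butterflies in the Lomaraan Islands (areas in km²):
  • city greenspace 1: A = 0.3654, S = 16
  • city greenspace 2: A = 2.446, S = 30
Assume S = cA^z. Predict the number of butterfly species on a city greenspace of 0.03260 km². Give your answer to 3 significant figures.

7.20

z = ln(30/16) / ln(2.446/0.3654) = 0.6286 / 1.9012 = 0.3306
c = 16 / 0.3654^0.3306 = 16 / 0.7169 = 22.32
S₃ = 22.32 × 0.0326^0.3306 = 22.32 × 0.3224 ≈ 7.196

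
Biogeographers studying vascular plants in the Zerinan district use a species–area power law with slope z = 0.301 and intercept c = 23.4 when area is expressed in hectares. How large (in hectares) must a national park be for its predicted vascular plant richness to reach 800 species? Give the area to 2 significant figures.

120000 hectares

800 = 23.4 × A^0.301  ⇒  A^0.301 = 800/23.4 = 34.19
ln A = ln(34.19) / 0.301 = 3.5319 / 0.301 = 11.7338
A = e^11.7338 ≈ 124717 hectares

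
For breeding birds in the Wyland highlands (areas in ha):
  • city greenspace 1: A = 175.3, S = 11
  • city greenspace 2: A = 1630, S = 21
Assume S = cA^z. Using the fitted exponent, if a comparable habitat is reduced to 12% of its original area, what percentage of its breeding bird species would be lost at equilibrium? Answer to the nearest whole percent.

z = ln(21/11) / ln(1630/175.3) = 0.6466 / 2.2298 = 0.2900
S_new/S_old = (A_new/A_old)^z = 0.12^0.2900 = exp(0.2900 × -2.1203) = 0.5407
Fraction lost = 1 − 0.5407 = 0.4593

46%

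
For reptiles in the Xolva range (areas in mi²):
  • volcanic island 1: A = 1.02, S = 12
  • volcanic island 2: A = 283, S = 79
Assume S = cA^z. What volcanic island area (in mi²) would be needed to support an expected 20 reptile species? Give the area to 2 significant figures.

z = ln(79/12) / ln(283/1.02) = 1.8845 / 5.6256 = 0.3350
c = 12 / 1.02^0.3350 = 12 / 1.007 = 11.92
A = (20/11.92)^(1/0.3350) ⇒ ln A = ln(1.678)/0.3350 = 1.5447
A = e^1.5447 ≈ 4.687 mi²

4.7 mi²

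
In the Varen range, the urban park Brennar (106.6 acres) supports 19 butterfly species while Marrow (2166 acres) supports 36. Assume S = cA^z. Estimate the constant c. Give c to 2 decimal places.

7.05

z = ln(S₂/S₁) / ln(A₂/A₁) = ln(36/19) / ln(2166/106.6) = 0.6391 / 3.0116 = 0.2122
c = S₁ / A₁^z = 19 / 106.6^0.2122 = 19 / 2.693 = 7.054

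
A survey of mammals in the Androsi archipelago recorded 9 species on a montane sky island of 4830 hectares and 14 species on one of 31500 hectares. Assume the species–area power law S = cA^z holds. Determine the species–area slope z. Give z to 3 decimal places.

0.236

Taking logs: ln S = ln c + z ln A, so z = (ln S₂ − ln S₁)/(ln A₂ − ln A₁).
z = ln(14/9) / ln(31500/4830) = ln(1.556) / ln(6.522) = 0.4418 / 1.8751 = 0.2356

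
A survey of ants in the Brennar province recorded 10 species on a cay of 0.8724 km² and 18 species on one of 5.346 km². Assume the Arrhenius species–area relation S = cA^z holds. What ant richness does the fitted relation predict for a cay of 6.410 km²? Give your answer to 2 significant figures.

19

z = ln(18/10) / ln(5.346/0.8724) = 0.5878 / 1.8129 = 0.3242
c = 10 / 0.8724^0.3242 = 10 / 0.9567 = 10.45
S₃ = 10.45 × 6.41^0.3242 = 10.45 × 1.826 ≈ 19.09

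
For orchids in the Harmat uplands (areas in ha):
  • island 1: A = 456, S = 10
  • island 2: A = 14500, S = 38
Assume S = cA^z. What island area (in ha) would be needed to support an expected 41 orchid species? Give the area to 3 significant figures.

z = ln(38/10) / ln(14500/456) = 1.3350 / 3.4594 = 0.3859
c = 10 / 456^0.3859 = 10 / 10.62 = 0.9417
A = (41/0.9417)^(1/0.3859) ⇒ ln A = ln(43.54)/0.3859 = 9.7788
A = e^9.7788 ≈ 17656 ha

17700 ha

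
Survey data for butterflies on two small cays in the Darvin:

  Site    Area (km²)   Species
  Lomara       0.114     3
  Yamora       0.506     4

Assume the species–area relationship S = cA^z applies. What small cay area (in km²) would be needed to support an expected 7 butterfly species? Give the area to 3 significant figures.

9.19 km²

z = ln(4/3) / ln(0.506/0.114) = 0.2877 / 1.4903 = 0.1930
c = 3 / 0.114^0.1930 = 3 / 0.6576 = 4.562
A = (7/4.562)^(1/0.1930) ⇒ ln A = ln(1.534)/0.1930 = 2.2179
A = e^2.2179 ≈ 9.188 km²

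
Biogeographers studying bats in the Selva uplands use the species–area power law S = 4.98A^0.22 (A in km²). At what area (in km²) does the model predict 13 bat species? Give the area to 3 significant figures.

78.4 km²

13 = 4.98 × A^0.22  ⇒  A^0.22 = 13/4.98 = 2.61
ln A = ln(2.61) / 0.22 = 0.9595 / 0.22 = 4.3615
A = e^4.3615 ≈ 78.37 km²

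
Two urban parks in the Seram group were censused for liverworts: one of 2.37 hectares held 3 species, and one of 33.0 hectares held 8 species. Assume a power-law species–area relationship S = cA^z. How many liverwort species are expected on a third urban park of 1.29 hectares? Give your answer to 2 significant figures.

z = ln(8/3) / ln(33/2.37) = 0.9808 / 2.6336 = 0.3724
c = 3 / 2.37^0.3724 = 3 / 1.379 = 2.175
S₃ = 2.175 × 1.29^0.3724 = 2.175 × 1.099 ≈ 2.392

2.4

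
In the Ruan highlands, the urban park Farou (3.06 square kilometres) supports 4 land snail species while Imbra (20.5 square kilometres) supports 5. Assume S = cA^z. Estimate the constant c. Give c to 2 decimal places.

3.51

z = ln(S₂/S₁) / ln(A₂/A₁) = ln(5/4) / ln(20.5/3.06) = 0.2231 / 1.9020 = 0.1173
c = S₁ / A₁^z = 4 / 3.06^0.1173 = 4 / 1.14 = 3.508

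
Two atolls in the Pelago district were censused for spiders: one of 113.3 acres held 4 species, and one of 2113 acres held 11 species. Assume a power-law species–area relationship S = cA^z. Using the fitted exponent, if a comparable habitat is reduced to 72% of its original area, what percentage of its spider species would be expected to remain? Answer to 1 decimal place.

89.3%

z = ln(11/4) / ln(2113/113.3) = 1.0116 / 2.9258 = 0.3457
S_new/S_old = (A_new/A_old)^z = 0.72^0.3457 = exp(0.3457 × -0.3285) = 0.8926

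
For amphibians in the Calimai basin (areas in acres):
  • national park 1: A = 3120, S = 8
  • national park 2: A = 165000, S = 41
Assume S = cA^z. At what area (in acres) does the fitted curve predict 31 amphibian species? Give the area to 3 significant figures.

83700 acres

z = ln(41/8) / ln(165000/3120) = 1.6341 / 3.9681 = 0.4118
c = 8 / 3120^0.4118 = 8 / 27.48 = 0.2912
A = (31/0.2912)^(1/0.4118) ⇒ ln A = ln(106.5)/0.4118 = 11.3348
A = e^11.3348 ≈ 83683 acres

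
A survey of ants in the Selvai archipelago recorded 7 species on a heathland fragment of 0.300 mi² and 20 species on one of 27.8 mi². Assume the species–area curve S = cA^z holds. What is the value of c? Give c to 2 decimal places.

z = ln(S₂/S₁) / ln(A₂/A₁) = ln(20/7) / ln(27.8/0.3) = 1.0498 / 4.5290 = 0.2318
c = S₁ / A₁^z = 7 / 0.3^0.2318 = 7 / 0.7565 = 9.253

9.25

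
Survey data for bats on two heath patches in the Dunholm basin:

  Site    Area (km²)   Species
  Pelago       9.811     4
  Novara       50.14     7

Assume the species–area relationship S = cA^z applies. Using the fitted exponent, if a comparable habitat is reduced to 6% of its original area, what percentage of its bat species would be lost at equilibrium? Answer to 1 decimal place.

61.9%

z = ln(7/4) / ln(50.14/9.811) = 0.5596 / 1.6313 = 0.3430
S_new/S_old = (A_new/A_old)^z = 0.06^0.3430 = exp(0.3430 × -2.8134) = 0.3809
Fraction lost = 1 − 0.3809 = 0.6191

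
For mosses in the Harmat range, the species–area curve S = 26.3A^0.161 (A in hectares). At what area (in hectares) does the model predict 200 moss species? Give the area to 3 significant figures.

200 = 26.3 × A^0.161  ⇒  A^0.161 = 200/26.3 = 7.605
ln A = ln(7.605) / 0.161 = 2.0287 / 0.161 = 12.6009
A = e^12.6009 ≈ 296832 hectares

297000 hectares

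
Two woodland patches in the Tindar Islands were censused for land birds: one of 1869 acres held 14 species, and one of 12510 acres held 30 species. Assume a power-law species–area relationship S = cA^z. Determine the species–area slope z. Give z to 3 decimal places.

0.401

Taking logs: ln S = ln c + z ln A, so z = (ln S₂ − ln S₁)/(ln A₂ − ln A₁).
z = ln(30/14) / ln(12510/1869) = ln(2.143) / ln(6.693) = 0.7621 / 1.9011 = 0.4009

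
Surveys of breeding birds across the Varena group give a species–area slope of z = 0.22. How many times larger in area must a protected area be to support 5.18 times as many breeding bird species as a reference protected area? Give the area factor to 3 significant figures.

1770

(A₂/A₁)^0.22 = 5.18, so A₂/A₁ = 5.18^(1/0.22) = 5.18^4.545
ln(A₂/A₁) = ln 5.18 / 0.22 = 1.6448 / 0.22 = 7.4764
A₂/A₁ = e^7.4764 ≈ 1766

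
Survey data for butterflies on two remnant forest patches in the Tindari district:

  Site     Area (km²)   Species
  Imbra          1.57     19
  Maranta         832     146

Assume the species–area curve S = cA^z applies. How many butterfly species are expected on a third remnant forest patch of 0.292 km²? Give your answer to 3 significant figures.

11.0

z = ln(146/19) / ln(832/1.57) = 2.0392 / 6.2728 = 0.3251
c = 19 / 1.57^0.3251 = 19 / 1.158 = 16.41
S₃ = 16.41 × 0.292^0.3251 = 16.41 × 0.6702 ≈ 11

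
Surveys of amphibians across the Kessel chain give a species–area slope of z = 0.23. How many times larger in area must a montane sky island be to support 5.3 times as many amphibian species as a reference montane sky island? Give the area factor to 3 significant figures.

(A₂/A₁)^0.23 = 5.3, so A₂/A₁ = 5.3^(1/0.23) = 5.3^4.348
ln(A₂/A₁) = ln 5.3 / 0.23 = 1.6677 / 0.23 = 7.2509
A₂/A₁ = e^7.2509 ≈ 1409

1410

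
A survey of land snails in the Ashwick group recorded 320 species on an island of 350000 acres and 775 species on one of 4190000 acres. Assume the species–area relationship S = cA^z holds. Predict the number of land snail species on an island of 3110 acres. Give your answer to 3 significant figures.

59.5

z = ln(775/320) / ln(4190000/350000) = 0.8845 / 2.4825 = 0.3563
c = 320 / 350000^0.3563 = 320 / 94.49 = 3.387
S₃ = 3.387 × 3110^0.3563 = 3.387 × 17.56 ≈ 59.46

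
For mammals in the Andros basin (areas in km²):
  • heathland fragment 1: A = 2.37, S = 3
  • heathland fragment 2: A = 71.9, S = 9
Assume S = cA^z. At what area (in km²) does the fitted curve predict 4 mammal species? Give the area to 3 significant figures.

5.79 km²

z = ln(9/3) / ln(71.9/2.37) = 1.0986 / 3.4124 = 0.3219
c = 3 / 2.37^0.3219 = 3 / 1.32 = 2.272
A = (4/2.272)^(1/0.3219) ⇒ ln A = ln(1.76)/0.3219 = 1.7565
A = e^1.7565 ≈ 5.792 km²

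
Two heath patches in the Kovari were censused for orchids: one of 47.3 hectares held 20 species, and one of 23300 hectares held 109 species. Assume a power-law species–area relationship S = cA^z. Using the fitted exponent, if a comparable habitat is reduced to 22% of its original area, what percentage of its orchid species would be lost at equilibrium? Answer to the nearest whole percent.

34%

z = ln(109/20) / ln(23300/47.3) = 1.6956 / 6.1997 = 0.2735
S_new/S_old = (A_new/A_old)^z = 0.22^0.2735 = exp(0.2735 × -1.5141) = 0.6609
Fraction lost = 1 − 0.6609 = 0.3391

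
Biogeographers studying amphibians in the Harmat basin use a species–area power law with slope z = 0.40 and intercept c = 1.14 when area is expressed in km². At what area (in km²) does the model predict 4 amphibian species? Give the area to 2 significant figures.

4 = 1.14 × A^0.4  ⇒  A^0.4 = 4/1.14 = 3.509
ln A = ln(3.509) / 0.4 = 1.2553 / 0.4 = 3.1382
A = e^3.1382 ≈ 23.06 km²

23 km²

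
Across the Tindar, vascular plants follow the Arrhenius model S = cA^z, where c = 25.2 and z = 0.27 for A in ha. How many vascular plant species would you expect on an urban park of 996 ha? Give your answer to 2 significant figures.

160

S = 25.2 × 996^0.27 = 25.2 × 6.45 ≈ 162.5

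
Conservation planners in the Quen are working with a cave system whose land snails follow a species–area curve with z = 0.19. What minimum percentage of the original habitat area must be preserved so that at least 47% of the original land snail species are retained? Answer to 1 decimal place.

1.9%

Need (A_new/A_old)^0.19 = 0.47, so A_new/A_old = 0.47^(1/0.19) = 0.47^5.263
ln(A_new/A_old) = ln 0.47 / 0.19 = -0.7550 / 0.19 = -3.9738
A_new/A_old = e^-3.9738 ≈ 0.0188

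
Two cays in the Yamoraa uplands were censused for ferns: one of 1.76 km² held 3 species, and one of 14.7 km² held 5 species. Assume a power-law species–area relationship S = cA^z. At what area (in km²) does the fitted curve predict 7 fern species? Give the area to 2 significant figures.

59 km²

z = ln(5/3) / ln(14.7/1.76) = 0.5108 / 2.1225 = 0.2407
c = 3 / 1.76^0.2407 = 3 / 1.146 = 2.618
A = (7/2.618)^(1/0.2407) ⇒ ln A = ln(2.673)/0.2407 = 4.0859
A = e^4.0859 ≈ 59.5 km²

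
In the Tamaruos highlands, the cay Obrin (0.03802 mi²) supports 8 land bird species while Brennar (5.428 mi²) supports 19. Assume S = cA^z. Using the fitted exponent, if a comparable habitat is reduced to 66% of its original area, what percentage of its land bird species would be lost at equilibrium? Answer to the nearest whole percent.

7%

z = ln(19/8) / ln(5.428/0.03802) = 0.8650 / 4.9612 = 0.1744
S_new/S_old = (A_new/A_old)^z = 0.66^0.1744 = exp(0.1744 × -0.4155) = 0.9301
Fraction lost = 1 − 0.9301 = 0.06988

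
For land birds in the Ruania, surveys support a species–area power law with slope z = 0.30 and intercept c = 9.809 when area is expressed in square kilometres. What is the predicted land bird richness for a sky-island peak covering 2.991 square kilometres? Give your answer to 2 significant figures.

14

S = 9.809 × 2.991^0.3
ln S = ln 9.809 + 0.3 × ln 2.991 = 2.2833 + 0.3 × 1.0956 = 2.6120
S = e^2.6120 ≈ 13.63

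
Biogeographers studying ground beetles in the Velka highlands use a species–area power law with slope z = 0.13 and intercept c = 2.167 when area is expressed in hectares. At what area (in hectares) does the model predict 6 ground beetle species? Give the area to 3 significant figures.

2520 hectares

6 = 2.167 × A^0.13  ⇒  A^0.13 = 6/2.167 = 2.769
ln A = ln(2.769) / 0.13 = 1.0184 / 0.13 = 7.8340
A = e^7.8340 ≈ 2525 hectares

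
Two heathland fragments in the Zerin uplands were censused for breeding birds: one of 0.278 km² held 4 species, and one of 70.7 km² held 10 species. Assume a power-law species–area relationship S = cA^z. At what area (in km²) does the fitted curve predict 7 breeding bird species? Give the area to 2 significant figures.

z = ln(10/4) / ln(70.7/0.278) = 0.9163 / 5.5386 = 0.1654
c = 4 / 0.278^0.1654 = 4 / 0.8091 = 4.944
A = (7/4.944)^(1/0.1654) ⇒ ln A = ln(1.416)/0.1654 = 2.1025
A = e^2.1025 ≈ 8.187 km²

8.2 km²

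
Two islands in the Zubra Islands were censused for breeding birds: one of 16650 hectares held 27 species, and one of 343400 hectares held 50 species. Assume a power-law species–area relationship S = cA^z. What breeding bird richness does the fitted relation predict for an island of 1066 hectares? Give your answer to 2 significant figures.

15

z = ln(50/27) / ln(343400/16650) = 0.6162 / 3.0265 = 0.2036
c = 27 / 16650^0.2036 = 27 / 7.236 = 3.732
S₃ = 3.732 × 1066^0.2036 = 3.732 × 4.135 ≈ 15.43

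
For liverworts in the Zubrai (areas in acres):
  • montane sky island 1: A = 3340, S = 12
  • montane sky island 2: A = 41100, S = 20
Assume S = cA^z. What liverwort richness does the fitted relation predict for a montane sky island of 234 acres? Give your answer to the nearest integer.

z = ln(20/12) / ln(41100/3340) = 0.5108 / 2.5100 = 0.2035
c = 12 / 3340^0.2035 = 12 / 5.213 = 2.302
S₃ = 2.302 × 234^0.2035 = 2.302 × 3.035 ≈ 6.986

7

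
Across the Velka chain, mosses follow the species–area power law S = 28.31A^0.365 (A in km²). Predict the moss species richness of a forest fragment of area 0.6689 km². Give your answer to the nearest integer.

24 species

S = 28.31 × 0.6689^0.365 = 28.31 × 0.8635 ≈ 24.45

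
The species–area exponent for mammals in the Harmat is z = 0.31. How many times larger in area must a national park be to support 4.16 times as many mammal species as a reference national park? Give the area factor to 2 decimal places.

(A₂/A₁)^0.31 = 4.16, so A₂/A₁ = 4.16^(1/0.31) = 4.16^3.226
ln(A₂/A₁) = ln 4.16 / 0.31 = 1.4255 / 0.31 = 4.5984
A₂/A₁ = e^4.5984 ≈ 99.33

99.33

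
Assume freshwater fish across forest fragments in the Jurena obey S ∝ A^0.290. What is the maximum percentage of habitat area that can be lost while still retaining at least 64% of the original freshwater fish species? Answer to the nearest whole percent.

79%

Need (A_new/A_old)^0.29 = 0.64, so A_new/A_old = 0.64^(1/0.29) = 0.64^3.448
ln(A_new/A_old) = ln 0.64 / 0.29 = -0.4463 / 0.29 = -1.5389
A_new/A_old = e^-1.5389 ≈ 0.2146
Fraction that can be lost = 1 − 0.2146 = 0.7854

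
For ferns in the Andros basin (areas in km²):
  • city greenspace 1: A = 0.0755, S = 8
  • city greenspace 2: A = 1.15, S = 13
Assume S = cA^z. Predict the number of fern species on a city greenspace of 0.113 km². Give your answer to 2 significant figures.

8.6

z = ln(13/8) / ln(1.15/0.0755) = 0.4855 / 2.7234 = 0.1783
c = 8 / 0.0755^0.1783 = 8 / 0.6309 = 12.68
S₃ = 12.68 × 0.113^0.1783 = 12.68 × 0.6779 ≈ 8.596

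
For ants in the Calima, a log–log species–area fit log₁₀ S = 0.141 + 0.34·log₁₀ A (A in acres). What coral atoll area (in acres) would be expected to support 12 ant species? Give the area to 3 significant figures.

575 acres

12 = 1.384 × A^0.34  ⇒  A^0.34 = 12/1.384 = 8.673
ln A = ln(8.673) / 0.34 = 2.1602 / 0.34 = 6.3537
A = e^6.3537 ≈ 574.6 acres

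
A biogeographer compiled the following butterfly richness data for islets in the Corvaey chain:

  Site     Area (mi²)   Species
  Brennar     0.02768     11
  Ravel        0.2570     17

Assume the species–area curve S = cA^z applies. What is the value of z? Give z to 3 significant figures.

0.195

Taking logs: ln S = ln c + z ln A, so z = (ln S₂ − ln S₁)/(ln A₂ − ln A₁).
z = ln(17/11) / ln(0.257/0.02768) = ln(1.545) / ln(9.285) = 0.4353 / 2.2284 = 0.1954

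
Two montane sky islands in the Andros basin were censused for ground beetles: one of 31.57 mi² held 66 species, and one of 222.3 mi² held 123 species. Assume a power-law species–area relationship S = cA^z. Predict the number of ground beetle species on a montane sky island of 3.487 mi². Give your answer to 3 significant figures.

z = ln(123/66) / ln(222.3/31.57) = 0.6225 / 1.9518 = 0.3189
c = 66 / 31.57^0.3189 = 66 / 3.007 = 21.95
S₃ = 21.95 × 3.487^0.3189 = 21.95 × 1.489 ≈ 32.69

32.7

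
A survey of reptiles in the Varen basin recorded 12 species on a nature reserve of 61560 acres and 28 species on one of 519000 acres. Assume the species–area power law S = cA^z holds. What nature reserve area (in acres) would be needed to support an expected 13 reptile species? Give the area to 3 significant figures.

z = ln(28/12) / ln(519000/61560) = 0.8473 / 2.1319 = 0.3974
c = 12 / 61560^0.3974 = 12 / 80.07 = 0.1499
A = (13/0.1499)^(1/0.3974) ⇒ ln A = ln(86.74)/0.3974 = 11.2292
A = e^11.2292 ≈ 75295 acres

75300 acres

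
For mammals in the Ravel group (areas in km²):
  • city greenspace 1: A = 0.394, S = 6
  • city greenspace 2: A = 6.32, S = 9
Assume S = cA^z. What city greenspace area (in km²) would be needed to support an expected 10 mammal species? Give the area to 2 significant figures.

z = ln(9/6) / ln(6.32/0.394) = 0.4055 / 2.7751 = 0.1461
c = 6 / 0.394^0.1461 = 6 / 0.8728 = 6.875
A = (10/6.875)^(1/0.1461) ⇒ ln A = ln(1.455)/0.1461 = 2.5648
A = e^2.5648 ≈ 13 km²

13 km²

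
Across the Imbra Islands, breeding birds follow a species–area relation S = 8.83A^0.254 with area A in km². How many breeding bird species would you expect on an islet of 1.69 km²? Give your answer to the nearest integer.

10 species

S = 8.83 × 1.69^0.254 = 8.83 × 1.143 ≈ 10.09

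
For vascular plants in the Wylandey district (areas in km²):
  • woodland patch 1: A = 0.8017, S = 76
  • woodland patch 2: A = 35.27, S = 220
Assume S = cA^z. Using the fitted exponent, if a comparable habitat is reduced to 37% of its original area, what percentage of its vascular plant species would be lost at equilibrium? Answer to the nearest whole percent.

z = ln(220/76) / ln(35.27/0.8017) = 1.0629 / 3.7841 = 0.2809
S_new/S_old = (A_new/A_old)^z = 0.37^0.2809 = exp(0.2809 × -0.9943) = 0.7563
Fraction lost = 1 − 0.7563 = 0.2437

24%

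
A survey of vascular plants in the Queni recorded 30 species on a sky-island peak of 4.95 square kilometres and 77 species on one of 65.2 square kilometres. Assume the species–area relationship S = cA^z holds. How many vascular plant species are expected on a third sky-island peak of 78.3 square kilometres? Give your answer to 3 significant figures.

82.3

z = ln(77/30) / ln(65.2/4.95) = 0.9426 / 2.5781 = 0.3656
c = 30 / 4.95^0.3656 = 30 / 1.795 = 16.72
S₃ = 16.72 × 78.3^0.3656 = 16.72 × 4.925 ≈ 82.33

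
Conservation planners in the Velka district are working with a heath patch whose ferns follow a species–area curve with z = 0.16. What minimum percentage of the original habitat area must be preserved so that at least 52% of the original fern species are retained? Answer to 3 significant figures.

Need (A_new/A_old)^0.16 = 0.52, so A_new/A_old = 0.52^(1/0.16) = 0.52^6.25
ln(A_new/A_old) = ln 0.52 / 0.16 = -0.6539 / 0.16 = -4.0870
A_new/A_old = e^-4.0870 ≈ 0.01679

1.68%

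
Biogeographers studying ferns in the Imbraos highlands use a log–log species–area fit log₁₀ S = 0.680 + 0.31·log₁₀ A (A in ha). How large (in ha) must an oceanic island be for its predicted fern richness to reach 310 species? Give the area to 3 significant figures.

310 = 4.786 × A^0.31  ⇒  A^0.31 = 310/4.786 = 64.77
ln A = ln(64.77) / 0.31 = 4.1708 / 0.31 = 13.4542
A = e^13.4542 ≈ 696791 ha

697000 ha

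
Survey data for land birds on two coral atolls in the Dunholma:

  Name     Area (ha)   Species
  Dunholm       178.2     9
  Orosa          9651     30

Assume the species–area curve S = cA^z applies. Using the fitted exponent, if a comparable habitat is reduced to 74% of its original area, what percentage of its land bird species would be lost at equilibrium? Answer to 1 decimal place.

8.7%

z = ln(30/9) / ln(9651/178.2) = 1.2040 / 3.9919 = 0.3016
S_new/S_old = (A_new/A_old)^z = 0.74^0.3016 = exp(0.3016 × -0.3011) = 0.9132
Fraction lost = 1 − 0.9132 = 0.08681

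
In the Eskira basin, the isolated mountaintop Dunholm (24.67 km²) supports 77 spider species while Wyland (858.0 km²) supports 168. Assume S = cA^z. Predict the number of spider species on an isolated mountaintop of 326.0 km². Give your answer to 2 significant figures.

140

z = ln(168/77) / ln(858/24.67) = 0.7802 / 3.5490 = 0.2198
c = 77 / 24.67^0.2198 = 77 / 2.023 = 38.06
S₃ = 38.06 × 326^0.2198 = 38.06 × 3.568 ≈ 135.8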